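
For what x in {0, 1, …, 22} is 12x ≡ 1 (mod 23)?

2

12⁻¹ ≡ 2 (mod 23) because 12·2 = 24 = 1·23 + 1.
So x ≡ 2·1 = 2 ≡ 2 (mod 23).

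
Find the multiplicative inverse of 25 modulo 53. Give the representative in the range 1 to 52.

53 = 2·25 + 3
25 = 8·3 + 1
3 = 3·1 + 0
Back-substituting gives 25·17 ≡ 1 (mod 53).

17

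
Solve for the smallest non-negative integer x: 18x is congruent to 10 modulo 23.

21

The inverse of 18 mod 23 is 9 (since 18·9 = 162 ≡ 1).
So x ≡ 9·10 = 90 ≡ 21 (mod 23).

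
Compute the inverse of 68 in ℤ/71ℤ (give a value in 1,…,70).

47

71 = 1·68 + 3
68 = 22·3 + 2
3 = 1·2 + 1
2 = 2·1 + 0
Back-substituting gives 68·47 ≡ 1 (mod 71).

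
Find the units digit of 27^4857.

Last digits of 7^n: 7, 9, 3, 1 (period 4).
4857 mod 4 = 1, so the last digit matches 7^1 = 7.

7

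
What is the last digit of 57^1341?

Powers of 7 mod 10 repeat with period 4: 7, 9, 3, 1.
1341 leaves remainder 1 on division by 4, so 57^1341 ends in 7.

7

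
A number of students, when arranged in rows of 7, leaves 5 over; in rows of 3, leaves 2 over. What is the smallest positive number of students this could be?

Since 3·5 ≡ 1 (mod 7), take x = 2 + 3·((5−2)·5 mod 7) = 2 + 3·1 = 5.
Check: 5 mod 7 = 5, 5 mod 3 = 2.

5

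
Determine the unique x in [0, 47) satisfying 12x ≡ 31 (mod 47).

The inverse of 12 mod 47 is 4 (since 12·4 = 48 ≡ 1).
So x ≡ 4·31 = 124 ≡ 30 (mod 47).

30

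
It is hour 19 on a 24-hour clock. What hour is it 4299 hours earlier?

16

4299 − 179·24 = 3, so 4299 ≡ 3 (mod 24).
(19 − 3) mod 24 = 16.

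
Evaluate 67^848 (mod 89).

67

Square-and-reduce mod 89: 67^1≡67, 67^2≡39, 67^4≡8, 67^8≡64, 67^16≡2, 67^32≡4, 67^64≡16, 67^128≡78, 67^256≡32, 67^512≡45.
848 = 16 + 64 + 256 + 512, so 67^848 ≡ 2·16·32·45 ≡ 67 (mod 89).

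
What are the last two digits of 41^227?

81

Successive squares of 41 mod 100: 41^1≡41, 41^2≡81, 41^4≡61, 41^8≡21, 41^16≡41, 41^32≡81, 41^64≡61, 41^128≡21.
227 = 1 + 2 + 32 + 64 + 128, so 41^227 ≡ 41·81·81·61·21 ≡ 81 (mod 100).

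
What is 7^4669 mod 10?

Last digits of 7^n: 7, 9, 3, 1 (period 4).
4669 leaves remainder 1 on division by 4, so 7^4669 ends in 7.

7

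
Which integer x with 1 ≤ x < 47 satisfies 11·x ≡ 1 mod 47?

47 = 4·11 + 3
11 = 3·3 + 2
3 = 1·2 + 1
2 = 2·1 + 0
Back-substituting gives 11·30 ≡ 1 (mod 47).

30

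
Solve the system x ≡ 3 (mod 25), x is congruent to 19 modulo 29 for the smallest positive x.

x ≡ 3 (mod 25) gives x ∈ {3, 28, 53, 78, 103, 128, 153, 178, …}.
The first of these with x mod 29 = 19 is 628.

628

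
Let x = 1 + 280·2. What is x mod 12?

9

280·2 = 560.
Dividing 560 by 12 gives quotient 46 and remainder 8.
(1 + 8) mod 12 = 9.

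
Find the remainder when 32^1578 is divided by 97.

50

Square-and-reduce mod 97: 32^1≡32, 32^2≡54, 32^4≡6, 32^8≡36, 32^16≡35, 32^32≡61, 32^64≡35, 32^128≡61, 32^256≡35, 32^512≡61, 32^1024≡35.
1578 = 2 + 8 + 32 + 512 + 1024, so 32^1578 ≡ 54·36·61·61·35 ≡ 50 (mod 97).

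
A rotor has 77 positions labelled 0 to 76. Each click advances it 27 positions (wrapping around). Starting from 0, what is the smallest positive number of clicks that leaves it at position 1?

20

77 = 2·27 + 23
27 = 1·23 + 4
23 = 5·4 + 3
4 = 1·3 + 1
3 = 3·1 + 0
Back-substituting gives 27·20 ≡ 1 (mod 77).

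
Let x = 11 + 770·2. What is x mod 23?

770·2 = 1540.
1540 = 66·23 + 22, so 1540 mod 23 = 22.
(11 + 22) mod 23 = 10.

10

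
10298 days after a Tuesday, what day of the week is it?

Wednesday

10298 mod 7 = 1 (since 1471·7 = 10297).
Tuesday + 1 day → Wednesday.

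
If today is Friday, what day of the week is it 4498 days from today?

Tuesday

4498 − 642·7 = 4, so 4498 ≡ 4 (mod 7).
Friday + 4 days → Tuesday.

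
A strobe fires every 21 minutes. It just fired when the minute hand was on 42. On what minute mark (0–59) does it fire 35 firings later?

57

35·21 = 735.
735 mod 60 = 15 (since 12·60 = 720).
(42 + 15) mod 60 = 57.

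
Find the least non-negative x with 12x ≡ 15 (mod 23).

12⁻¹ ≡ 2 (mod 23) because 12·2 = 24 = 1·23 + 1.
So x ≡ 2·15 = 30 ≡ 7 (mod 23).
Check: 12·7 = 84 = 3·23 + 15.

7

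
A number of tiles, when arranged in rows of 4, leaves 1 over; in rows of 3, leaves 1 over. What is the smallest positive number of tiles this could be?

1

x ≡ 1 (mod 3) gives x ∈ {1}.
The first of these with x mod 4 = 1 is 1.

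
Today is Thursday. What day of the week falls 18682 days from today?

18682 − 2668·7 = 6, so 18682 ≡ 6 (mod 7).
Thursday + 6 days → Wednesday.

Wednesday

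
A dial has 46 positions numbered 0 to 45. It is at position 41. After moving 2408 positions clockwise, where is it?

11

2408 = 52·46 + 16, so 2408 mod 46 = 16.
(41 + 16) mod 46 = 11.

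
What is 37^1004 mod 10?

1

Powers of 7 mod 10 repeat with period 4: 7, 9, 3, 1.
1004 mod 4 = 0, so the last digit matches 7^4 = 1.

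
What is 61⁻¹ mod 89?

54

89 = 1·61 + 28
61 = 2·28 + 5
28 = 5·5 + 3
5 = 1·3 + 2
3 = 1·2 + 1
2 = 2·1 + 0
Back-substituting gives 61·54 ≡ 1 (mod 89).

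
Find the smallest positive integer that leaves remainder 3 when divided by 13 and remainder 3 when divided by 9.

x ≡ 3 (mod 9) gives x ∈ {3}.
The first of these with x mod 13 = 3 is 3.

3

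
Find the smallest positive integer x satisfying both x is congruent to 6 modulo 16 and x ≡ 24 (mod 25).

374

x ≡ 6 (mod 16) gives x ∈ {6, 22, 38, 54, 70, 86, 102, 118, …}.
The first of these with x mod 25 = 24 is 374.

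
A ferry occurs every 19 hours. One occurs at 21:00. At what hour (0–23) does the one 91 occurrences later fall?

22

91·19 = 1729.
Dividing 1729 by 24 gives quotient 72 and remainder 1.
(21 + 1) mod 24 = 22.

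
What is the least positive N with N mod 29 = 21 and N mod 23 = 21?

x ≡ 21 (mod 23) gives x ∈ {21}.
The first of these with x mod 29 = 21 is 21.

21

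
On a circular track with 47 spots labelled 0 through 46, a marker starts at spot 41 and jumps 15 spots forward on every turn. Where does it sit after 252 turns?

14

252·15 = 3780.
3780 = 80·47 + 20, so 3780 mod 47 = 20.
(41 + 20) mod 47 = 14.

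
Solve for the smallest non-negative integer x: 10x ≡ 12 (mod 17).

10⁻¹ ≡ 12 (mod 17) because 10·12 = 120 = 7·17 + 1.
Multiplying both sides by 12: x ≡ 12·12 = 144 ≡ 8 (mod 17).

8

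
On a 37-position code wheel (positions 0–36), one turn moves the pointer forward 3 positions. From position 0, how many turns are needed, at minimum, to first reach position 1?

25

37 = 12·3 + 1
3 = 3·1 + 0
Back-substituting gives 3·25 ≡ 1 (mod 37).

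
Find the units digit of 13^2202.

The units digit of 13^n cycles with period 4: 3, 9, 7, 1, …
2202 mod 4 = 2, so the last digit matches 3^2 = 9.

9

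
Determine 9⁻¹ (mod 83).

37

9·37 = 333 = 4·83 + 1, so 9⁻¹ ≡ 37 (mod 83).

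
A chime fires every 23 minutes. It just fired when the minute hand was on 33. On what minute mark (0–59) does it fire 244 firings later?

5

244·23 = 5612.
5612 mod 60 = 32 (since 93·60 = 5580).
(33 + 32) mod 60 = 5.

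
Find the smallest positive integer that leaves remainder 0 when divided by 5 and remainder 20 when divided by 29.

x ≡ 0 (mod 5) gives x ∈ {0, 5, 10, 15, 20}.
The first of these with x mod 29 = 20 is 20.

20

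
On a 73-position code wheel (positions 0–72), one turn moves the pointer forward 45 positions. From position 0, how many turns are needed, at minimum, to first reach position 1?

13

45·13 = 585 = 8·73 + 1, so 45⁻¹ ≡ 13 (mod 73).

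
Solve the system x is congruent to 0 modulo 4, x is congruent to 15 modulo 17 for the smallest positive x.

32

Since 17·1 ≡ 1 (mod 4), take x = 15 + 17·((0−15)·1 mod 4) = 15 + 17·1 = 32.
Check: 32 mod 4 = 0, 32 mod 17 = 15.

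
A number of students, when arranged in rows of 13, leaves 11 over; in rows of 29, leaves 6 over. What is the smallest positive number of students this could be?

Since 29·9 ≡ 1 (mod 13), take x = 6 + 29·((11−6)·9 mod 13) = 6 + 29·6 = 180.
Check: 180 mod 13 = 11, 180 mod 29 = 6.

180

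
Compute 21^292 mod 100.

Square-and-reduce mod 100: 21^1≡21, 21^2≡41, 21^4≡81, 21^8≡61, 21^16≡21, 21^32≡41, 21^64≡81, 21^128≡61, 21^256≡21.
Since 292 = 4 + 32 + 256 in binary, 21^292 ≡ 81·41·21 ≡ 41 (mod 100).

41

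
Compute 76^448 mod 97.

Successive squares of 76 mod 97: 76^1≡76, 76^2≡53, 76^4≡93, 76^8≡16, 76^16≡62, 76^32≡61, 76^64≡35, 76^128≡61, 76^256≡35.
448 = 64 + 128 + 256, so 76^448 ≡ 35·61·35 ≡ 35 (mod 97).

35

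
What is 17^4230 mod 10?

The units digit of 17^n cycles with period 4: 7, 9, 3, 1, …
4230 mod 4 = 2, so the last digit matches 7^2 = 9.

9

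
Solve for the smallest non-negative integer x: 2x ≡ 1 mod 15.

8

The inverse of 2 mod 15 is 8 (since 2·8 = 16 ≡ 1).
Multiplying both sides by 8: x ≡ 8·1 = 8 ≡ 8 (mod 15).
Check: 2·8 = 16 = 1·15 + 1.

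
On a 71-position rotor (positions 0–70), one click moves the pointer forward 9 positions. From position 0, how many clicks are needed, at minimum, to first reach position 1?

8

9·8 = 72 = 1·71 + 1, so 9⁻¹ ≡ 8 (mod 71).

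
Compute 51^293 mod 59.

Square-and-reduce mod 59: 51^1≡51, 51^2≡5, 51^4≡25, 51^8≡35, 51^16≡45, 51^32≡19, 51^64≡7, 51^128≡49, 51^256≡41.
293 = 1 + 4 + 32 + 256, so 51^293 ≡ 51·25·19·41 ≡ 19 (mod 59).

19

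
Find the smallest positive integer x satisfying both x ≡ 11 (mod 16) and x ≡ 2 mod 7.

107

Since 7·7 ≡ 1 (mod 16), take x = 2 + 7·((11−2)·7 mod 16) = 2 + 7·15 = 107.
Check: 107 mod 16 = 11, 107 mod 7 = 2.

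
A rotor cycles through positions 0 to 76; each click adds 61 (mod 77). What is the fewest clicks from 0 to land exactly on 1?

77 = 1·61 + 16
61 = 3·16 + 13
16 = 1·13 + 3
13 = 4·3 + 1
3 = 3·1 + 0
Back-substituting gives 61·24 ≡ 1 (mod 77).

24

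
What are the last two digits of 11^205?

By repeated squaring mod 100: 11^1≡11, 11^2≡21, 11^4≡41, 11^8≡81, 11^16≡61, 11^32≡21, 11^64≡41, 11^128≡81.
Since 205 = 1 + 4 + 8 + 64 + 128 in binary, 11^205 ≡ 11·41·81·41·81 ≡ 51 (mod 100).

51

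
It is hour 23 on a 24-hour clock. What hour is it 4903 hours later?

Dividing 4903 by 24 gives quotient 204 and remainder 7.
(23 + 7) mod 24 = 6.

6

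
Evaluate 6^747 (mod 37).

31

Square-and-reduce mod 37: 6^1≡6, 6^2≡36, 6^4≡1, 6^8≡1, 6^16≡1, 6^32≡1, 6^64≡1, 6^128≡1, 6^256≡1, 6^512≡1.
747 = 1 + 2 + 8 + 32 + 64 + 128 + 512, so 6^747 ≡ 6·36·1·1·1·1·1 ≡ 31 (mod 37).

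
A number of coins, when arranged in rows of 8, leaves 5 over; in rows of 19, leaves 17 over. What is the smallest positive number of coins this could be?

Since 19·3 ≡ 1 (mod 8), take x = 17 + 19·((5−17)·3 mod 8) = 17 + 19·4 = 93.
Check: 93 mod 8 = 5, 93 mod 19 = 17.

93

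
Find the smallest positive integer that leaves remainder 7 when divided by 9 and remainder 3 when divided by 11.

25

Since 11·5 ≡ 1 (mod 9), take x = 3 + 11·((7−3)·5 mod 9) = 3 + 11·2 = 25.
Check: 25 mod 9 = 7, 25 mod 11 = 3.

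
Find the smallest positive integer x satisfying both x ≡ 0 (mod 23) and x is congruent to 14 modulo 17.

Since 17·19 ≡ 1 (mod 23), take x = 14 + 17·((0−14)·19 mod 23) = 14 + 17·10 = 184.
Check: 184 mod 23 = 0, 184 mod 17 = 14.

184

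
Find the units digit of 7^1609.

7

The units digit of 7^n cycles with period 4: 7, 9, 3, 1, …
1609 mod 4 = 1, so the last digit matches 7^1 = 7.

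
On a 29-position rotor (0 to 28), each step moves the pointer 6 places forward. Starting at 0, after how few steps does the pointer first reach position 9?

16

The inverse of 6 mod 29 is 5 (since 6·5 = 30 ≡ 1).
So x ≡ 5·9 = 45 ≡ 16 (mod 29).
Check: 6·16 = 96 = 3·29 + 9.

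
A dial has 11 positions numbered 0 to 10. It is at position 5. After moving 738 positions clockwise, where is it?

738 mod 11 = 1 (since 67·11 = 737).
(5 + 1) mod 11 = 6.

6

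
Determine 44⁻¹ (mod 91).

60

44·60 = 2640 = 29·91 + 1, so 44⁻¹ ≡ 60 (mod 91).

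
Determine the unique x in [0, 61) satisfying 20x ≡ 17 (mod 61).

20⁻¹ ≡ 58 (mod 61) because 20·58 = 1160 = 19·61 + 1.
Multiplying both sides by 58: x ≡ 58·17 = 986 ≡ 10 (mod 61).

10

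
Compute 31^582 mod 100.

61

Successive squares of 31 mod 100: 31^1≡31, 31^2≡61, 31^4≡21, 31^8≡41, 31^16≡81, 31^32≡61, 31^64≡21, 31^128≡41, 31^256≡81, 31^512≡61.
Since 582 = 2 + 4 + 64 + 512 in binary, 31^582 ≡ 61·21·21·61 ≡ 61 (mod 100).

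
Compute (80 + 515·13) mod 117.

515·13 = 6695.
Dividing 6695 by 117 gives quotient 57 and remainder 26.
(80 + 26) mod 117 = 106.

106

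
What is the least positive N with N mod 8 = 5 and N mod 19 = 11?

x ≡ 5 (mod 8) gives x ∈ {5, 13, 21, 29, 37, 45, 53, 61, …}.
The first of these with x mod 19 = 11 is 125.

125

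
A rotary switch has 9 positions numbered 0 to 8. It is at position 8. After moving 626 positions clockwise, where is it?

626 − 69·9 = 5, so 626 ≡ 5 (mod 9).
(8 + 5) mod 9 = 4.

4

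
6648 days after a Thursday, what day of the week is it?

6648 − 949·7 = 5, so 6648 ≡ 5 (mod 7).
Thursday + 5 days → Tuesday.

Tuesday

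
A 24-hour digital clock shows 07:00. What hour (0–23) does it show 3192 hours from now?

7

3192 = 133·24 + 0, so 3192 mod 24 = 0.
(7 + 0) mod 24 = 7.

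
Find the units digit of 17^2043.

3

Last digits of 7^n: 7, 9, 3, 1 (period 4).
2043 mod 4 = 3, so the last digit matches 7^3 = 3.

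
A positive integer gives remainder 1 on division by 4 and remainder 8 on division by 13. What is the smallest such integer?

Since 13·1 ≡ 1 (mod 4), take x = 8 + 13·((1−8)·1 mod 4) = 8 + 13·1 = 21.
Check: 21 mod 4 = 1, 21 mod 13 = 8.

21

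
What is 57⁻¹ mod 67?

57·20 = 1140 = 17·67 + 1, so 57⁻¹ ≡ 20 (mod 67).

20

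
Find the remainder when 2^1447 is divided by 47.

12

Successive squares of 2 mod 47: 2^1≡2, 2^2≡4, 2^4≡16, 2^8≡21, 2^16≡18, 2^32≡42, 2^64≡25, 2^128≡14, 2^256≡8, 2^512≡17, 2^1024≡7.
Since 1447 = 1 + 2 + 4 + 32 + 128 + 256 + 1024 in binary, 2^1447 ≡ 2·4·16·42·14·8·7 ≡ 12 (mod 47).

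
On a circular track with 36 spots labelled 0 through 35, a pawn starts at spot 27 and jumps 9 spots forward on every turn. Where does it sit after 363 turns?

363·9 = 3267.
3267 − 90·36 = 27, so 3267 ≡ 27 (mod 36).
(27 + 27) mod 36 = 18.

18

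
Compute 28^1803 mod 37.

11

By repeated squaring mod 37: 28^1≡28, 28^2≡7, 28^4≡12, 28^8≡33, 28^16≡16, 28^32≡34, 28^64≡9, 28^128≡7, 28^256≡12, 28^512≡33, 28^1024≡16.
1803 = 1 + 2 + 8 + 256 + 512 + 1024, so 28^1803 ≡ 28·7·33·12·33·16 ≡ 11 (mod 37).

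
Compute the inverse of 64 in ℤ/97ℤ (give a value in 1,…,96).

64·47 = 3008 = 31·97 + 1, so 64⁻¹ ≡ 47 (mod 97).

47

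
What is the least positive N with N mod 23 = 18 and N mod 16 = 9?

41

x ≡ 9 (mod 16) gives x ∈ {9, 25, 41}.
The first of these with x mod 23 = 18 is 41.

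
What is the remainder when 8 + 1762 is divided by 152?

1762 mod 152 = 90 (since 11·152 = 1672).
(8 + 90) mod 152 = 98.

98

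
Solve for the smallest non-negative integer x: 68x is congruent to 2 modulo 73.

58

68⁻¹ ≡ 29 (mod 73) because 68·29 = 1972 = 27·73 + 1.
So x ≡ 29·2 = 58 ≡ 58 (mod 73).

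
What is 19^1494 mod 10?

1

Powers of 9 mod 10 repeat with period 2: 9, 1.
1494 mod 2 = 0, so the last digit matches 9^2 = 1.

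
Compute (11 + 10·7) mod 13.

3

10·7 = 70.
70 mod 13 = 5 (since 5·13 = 65).
(11 + 5) mod 13 = 3.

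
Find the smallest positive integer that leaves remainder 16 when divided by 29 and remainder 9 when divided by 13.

x ≡ 9 (mod 13) gives x ∈ {9, 22, 35, 48, 61, 74}.
The first of these with x mod 29 = 16 is 74.

74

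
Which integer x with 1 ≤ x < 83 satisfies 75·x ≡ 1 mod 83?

31

83 = 1·75 + 8
75 = 9·8 + 3
8 = 2·3 + 2
3 = 1·2 + 1
2 = 2·1 + 0
Back-substituting gives 75·31 ≡ 1 (mod 83).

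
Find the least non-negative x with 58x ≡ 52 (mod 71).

67

The inverse of 58 mod 71 is 60 (since 58·60 = 3480 ≡ 1).
Multiplying both sides by 60: x ≡ 60·52 = 3120 ≡ 67 (mod 71).
Check: 58·67 = 3886 = 54·71 + 52.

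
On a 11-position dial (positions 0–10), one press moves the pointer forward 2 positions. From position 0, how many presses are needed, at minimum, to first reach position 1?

11 = 5·2 + 1
2 = 2·1 + 0
Back-substituting gives 2·6 ≡ 1 (mod 11).

6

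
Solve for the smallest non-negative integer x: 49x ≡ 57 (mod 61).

41

49⁻¹ ≡ 5 (mod 61) because 49·5 = 245 = 4·61 + 1.
Multiplying both sides by 5: x ≡ 5·57 = 285 ≡ 41 (mod 61).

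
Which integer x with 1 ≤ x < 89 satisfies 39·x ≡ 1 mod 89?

89 = 2·39 + 11
39 = 3·11 + 6
11 = 1·6 + 5
6 = 1·5 + 1
5 = 5·1 + 0
Back-substituting gives 39·16 ≡ 1 (mod 89).

16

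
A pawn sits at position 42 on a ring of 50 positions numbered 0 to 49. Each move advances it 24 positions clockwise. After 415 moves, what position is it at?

415·24 = 9960.
9960 mod 50 = 10 (since 199·50 = 9950).
(42 + 10) mod 50 = 2.

2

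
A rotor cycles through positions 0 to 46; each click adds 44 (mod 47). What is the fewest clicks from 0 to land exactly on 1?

44·31 = 1364 = 29·47 + 1, so 44⁻¹ ≡ 31 (mod 47).

31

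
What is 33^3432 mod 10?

Last digits of 3^n: 3, 9, 7, 1 (period 4).
3432 leaves remainder 0 on division by 4, so 33^3432 ends in 1.

1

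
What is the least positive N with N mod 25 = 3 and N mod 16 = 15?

303

x ≡ 15 (mod 16) gives x ∈ {15, 31, 47, 63, 79, 95, 111, 127, …}.
The first of these with x mod 25 = 3 is 303.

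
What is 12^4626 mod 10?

4

Last digits of 2^n: 2, 4, 8, 6 (period 4).
4626 leaves remainder 2 on division by 4, so 12^4626 ends in 4.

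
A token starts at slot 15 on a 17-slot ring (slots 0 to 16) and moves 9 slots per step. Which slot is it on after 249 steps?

249·9 = 2241.
2241 − 131·17 = 14, so 2241 ≡ 14 (mod 17).
(15 + 14) mod 17 = 12.

12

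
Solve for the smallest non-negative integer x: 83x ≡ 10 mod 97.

27

The inverse of 83 mod 97 is 90 (since 83·90 = 7470 ≡ 1).
Multiplying both sides by 90: x ≡ 90·10 = 900 ≡ 27 (mod 97).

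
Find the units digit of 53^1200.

Last digits of 3^n: 3, 9, 7, 1 (period 4).
1200 leaves remainder 0 on division by 4, so 53^1200 ends in 1.

1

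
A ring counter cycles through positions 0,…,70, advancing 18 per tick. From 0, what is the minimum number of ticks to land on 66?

18⁻¹ ≡ 4 (mod 71) because 18·4 = 72 = 1·71 + 1.
Multiplying both sides by 4: x ≡ 4·66 = 264 ≡ 51 (mod 71).

51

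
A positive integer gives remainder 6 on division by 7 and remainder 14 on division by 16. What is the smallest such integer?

62

x ≡ 6 (mod 7) gives x ∈ {6, 13, 20, 27, 34, 41, 48, 55, …}.
The first of these with x mod 16 = 14 is 62.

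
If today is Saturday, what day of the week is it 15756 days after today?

15756 mod 7 = 6 (since 2250·7 = 15750).
Saturday + 6 days → Friday.

Friday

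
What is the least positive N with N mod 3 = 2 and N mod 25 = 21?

71

Since 25·1 ≡ 1 (mod 3), take x = 21 + 25·((2−21)·1 mod 3) = 21 + 25·2 = 71.
Check: 71 mod 3 = 2, 71 mod 25 = 21.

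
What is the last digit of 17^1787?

Powers of 7 mod 10 repeat with period 4: 7, 9, 3, 1.
1787 mod 4 = 3, so the last digit matches 7^3 = 3.

3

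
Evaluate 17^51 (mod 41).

11

Square-and-reduce mod 41: 17^1≡17, 17^2≡2, 17^4≡4, 17^8≡16, 17^16≡10, 17^32≡18.
51 = 1 + 2 + 16 + 32, so 17^51 ≡ 17·2·10·18 ≡ 11 (mod 41).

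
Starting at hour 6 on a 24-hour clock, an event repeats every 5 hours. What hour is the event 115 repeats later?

115·5 = 575.
575 − 23·24 = 23, so 575 ≡ 23 (mod 24).
(6 + 23) mod 24 = 5.

5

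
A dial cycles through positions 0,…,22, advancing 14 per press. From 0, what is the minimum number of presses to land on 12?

14

14⁻¹ ≡ 5 (mod 23) because 14·5 = 70 = 3·23 + 1.
Multiplying both sides by 5: x ≡ 5·12 = 60 ≡ 14 (mod 23).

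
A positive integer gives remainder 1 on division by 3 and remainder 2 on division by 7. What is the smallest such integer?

16

x ≡ 1 (mod 3) gives x ∈ {1, 4, 7, 10, 13, 16}.
The first of these with x mod 7 = 2 is 16.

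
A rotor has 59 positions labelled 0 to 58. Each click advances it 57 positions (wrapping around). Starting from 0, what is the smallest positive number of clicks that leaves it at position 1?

29

57·29 = 1653 = 28·59 + 1, so 57⁻¹ ≡ 29 (mod 59).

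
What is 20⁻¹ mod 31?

20·14 = 280 = 9·31 + 1, so 20⁻¹ ≡ 14 (mod 31).

14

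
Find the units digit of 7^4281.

The units digit of 7^n cycles with period 4: 7, 9, 3, 1, …
4281 mod 4 = 1, so the last digit matches 7^1 = 7.

7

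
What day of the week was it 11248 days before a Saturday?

Sunday

11248 = 1606·7 + 6, so 11248 mod 7 = 6.
Saturday − 6 days → Sunday.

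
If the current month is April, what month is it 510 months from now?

October

510 − 42·12 = 6, so 510 ≡ 6 (mod 12).
April + 6 months → October.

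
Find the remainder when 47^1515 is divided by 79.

41

Square-and-reduce mod 79: 47^1≡47, 47^2≡76, 47^4≡9, 47^8≡2, 47^16≡4, 47^32≡16, 47^64≡19, 47^128≡45, 47^256≡50, 47^512≡51, 47^1024≡73.
1515 = 1 + 2 + 8 + 32 + 64 + 128 + 256 + 1024, so 47^1515 ≡ 47·76·2·16·19·45·50·73 ≡ 41 (mod 79).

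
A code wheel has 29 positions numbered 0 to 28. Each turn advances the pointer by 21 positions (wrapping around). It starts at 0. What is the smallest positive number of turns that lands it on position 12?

13

21⁻¹ ≡ 18 (mod 29) because 21·18 = 378 = 13·29 + 1.
So x ≡ 18·12 = 216 ≡ 13 (mod 29).
Check: 21·13 = 273 = 9·29 + 12.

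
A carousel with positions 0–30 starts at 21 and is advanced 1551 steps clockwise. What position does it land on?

1551 = 50·31 + 1, so 1551 mod 31 = 1.
(21 + 1) mod 31 = 22.

22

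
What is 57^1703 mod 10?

The units digit of 57^n cycles with period 4: 7, 9, 3, 1, …
1703 mod 4 = 3, so the last digit matches 7^3 = 3.

3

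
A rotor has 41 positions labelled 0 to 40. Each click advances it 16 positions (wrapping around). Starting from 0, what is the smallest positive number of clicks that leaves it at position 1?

16·18 = 288 = 7·41 + 1, so 16⁻¹ ≡ 18 (mod 41).

18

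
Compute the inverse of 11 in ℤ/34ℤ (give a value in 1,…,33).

34 = 3·11 + 1
11 = 11·1 + 0
Back-substituting gives 11·31 ≡ 1 (mod 34).

31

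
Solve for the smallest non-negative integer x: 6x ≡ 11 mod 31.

7

The inverse of 6 mod 31 is 26 (since 6·26 = 156 ≡ 1).
Multiplying both sides by 26: x ≡ 26·11 = 286 ≡ 7 (mod 31).
Check: 6·7 = 42 = 1·31 + 11.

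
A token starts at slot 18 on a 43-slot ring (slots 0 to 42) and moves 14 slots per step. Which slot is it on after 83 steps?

83·14 = 1162.
Dividing 1162 by 43 gives quotient 27 and remainder 1.
(18 + 1) mod 43 = 19.

19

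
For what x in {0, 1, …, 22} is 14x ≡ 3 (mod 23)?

The inverse of 14 mod 23 is 5 (since 14·5 = 70 ≡ 1).
Multiplying both sides by 5: x ≡ 5·3 = 15 ≡ 15 (mod 23).

15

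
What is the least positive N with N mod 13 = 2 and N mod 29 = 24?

314

x ≡ 2 (mod 13) gives x ∈ {2, 15, 28, 41, 54, 67, 80, 93, …}.
The first of these with x mod 29 = 24 is 314.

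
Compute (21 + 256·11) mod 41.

8

256·11 = 2816.
2816 − 68·41 = 28, so 2816 ≡ 28 (mod 41).
(21 + 28) mod 41 = 8.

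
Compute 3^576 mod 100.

21

Square-and-reduce mod 100: 3^1≡3, 3^2≡9, 3^4≡81, 3^8≡61, 3^16≡21, 3^32≡41, 3^64≡81, 3^128≡61, 3^256≡21, 3^512≡41.
Since 576 = 64 + 512 in binary, 3^576 ≡ 81·41 ≡ 21 (mod 100).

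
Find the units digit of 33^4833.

3

Last digits of 3^n: 3, 9, 7, 1 (period 4).
4833 mod 4 = 1, so the last digit matches 3^1 = 3.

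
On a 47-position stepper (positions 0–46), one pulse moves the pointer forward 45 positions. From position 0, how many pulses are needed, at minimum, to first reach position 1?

23

45·23 = 1035 = 22·47 + 1, so 45⁻¹ ≡ 23 (mod 47).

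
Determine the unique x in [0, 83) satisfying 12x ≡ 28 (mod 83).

12⁻¹ ≡ 7 (mod 83) because 12·7 = 84 = 1·83 + 1.
So x ≡ 7·28 = 196 ≡ 30 (mod 83).
Check: 12·30 = 360 = 4·83 + 28.

30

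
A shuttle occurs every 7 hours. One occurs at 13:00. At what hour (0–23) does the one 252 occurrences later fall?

252·7 = 1764.
1764 = 73·24 + 12, so 1764 mod 24 = 12.
(13 + 12) mod 24 = 1.

1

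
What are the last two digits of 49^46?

01

Successive squares of 49 mod 100: 49^1≡49, 49^2≡1, 49^4≡1, 49^8≡1, 49^16≡1, 49^32≡1.
Since 46 = 2 + 4 + 8 + 32 in binary, 49^46 ≡ 1·1·1·1 ≡ 1 (mod 100).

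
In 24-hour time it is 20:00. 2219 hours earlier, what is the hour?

2219 mod 24 = 11 (since 92·24 = 2208).
(20 − 11) mod 24 = 9.

9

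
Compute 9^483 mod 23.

Square-and-reduce mod 23: 9^1≡9, 9^2≡12, 9^4≡6, 9^8≡13, 9^16≡8, 9^32≡18, 9^64≡2, 9^128≡4, 9^256≡16.
Since 483 = 1 + 2 + 32 + 64 + 128 + 256 in binary, 9^483 ≡ 9·12·18·2·4·16 ≡ 18 (mod 23).

18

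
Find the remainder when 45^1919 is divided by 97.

69

By repeated squaring mod 97: 45^1≡45, 45^2≡85, 45^4≡47, 45^8≡75, 45^16≡96, 45^32≡1, 45^64≡1, 45^128≡1, 45^256≡1, 45^512≡1, 45^1024≡1.
Since 1919 = 1 + 2 + 4 + 8 + 16 + 32 + 64 + 256 + 512 + 1024 in binary, 45^1919 ≡ 45·85·47·75·96·1·1·1·1·1 ≡ 69 (mod 97).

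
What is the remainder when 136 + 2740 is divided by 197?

118

2740 = 13·197 + 179, so 2740 mod 197 = 179.
(136 + 179) mod 197 = 118.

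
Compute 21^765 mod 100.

Square-and-reduce mod 100: 21^1≡21, 21^2≡41, 21^4≡81, 21^8≡61, 21^16≡21, 21^32≡41, 21^64≡81, 21^128≡61, 21^256≡21, 21^512≡41.
765 = 1 + 4 + 8 + 16 + 32 + 64 + 128 + 512, so 21^765 ≡ 21·81·61·21·41·81·61·41 ≡ 1 (mod 100).

1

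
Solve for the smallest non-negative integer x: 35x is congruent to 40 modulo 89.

52

The inverse of 35 mod 89 is 28 (since 35·28 = 980 ≡ 1).
Multiplying both sides by 28: x ≡ 28·40 = 1120 ≡ 52 (mod 89).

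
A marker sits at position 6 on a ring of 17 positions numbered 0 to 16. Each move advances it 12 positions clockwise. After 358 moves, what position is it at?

1

358·12 = 4296.
4296 = 252·17 + 12, so 4296 mod 17 = 12.
(6 + 12) mod 17 = 1.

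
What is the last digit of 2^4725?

Last digits of 2^n: 2, 4, 8, 6 (period 4).
4725 mod 4 = 1, so the last digit matches 2^1 = 2.

2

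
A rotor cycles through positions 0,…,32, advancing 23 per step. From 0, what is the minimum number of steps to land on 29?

23⁻¹ ≡ 23 (mod 33) because 23·23 = 529 = 16·33 + 1.
Multiplying both sides by 23: x ≡ 23·29 = 667 ≡ 7 (mod 33).
Check: 23·7 = 161 = 4·33 + 29.

7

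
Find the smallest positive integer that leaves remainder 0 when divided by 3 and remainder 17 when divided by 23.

Since 23·2 ≡ 1 (mod 3), take x = 17 + 23·((0−17)·2 mod 3) = 17 + 23·2 = 63.
Check: 63 mod 3 = 0, 63 mod 23 = 17.

63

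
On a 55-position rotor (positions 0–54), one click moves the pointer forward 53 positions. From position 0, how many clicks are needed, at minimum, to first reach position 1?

27

53·27 = 1431 = 26·55 + 1, so 53⁻¹ ≡ 27 (mod 55).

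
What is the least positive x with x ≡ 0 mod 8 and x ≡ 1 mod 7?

8

x ≡ 1 (mod 7) gives x ∈ {1, 8}.
The first of these with x mod 8 = 0 is 8.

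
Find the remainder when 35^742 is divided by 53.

Square-and-reduce mod 53: 35^1≡35, 35^2≡6, 35^4≡36, 35^8≡24, 35^16≡46, 35^32≡49, 35^64≡16, 35^128≡44, 35^256≡28, 35^512≡42.
742 = 2 + 4 + 32 + 64 + 128 + 512, so 35^742 ≡ 6·36·49·16·44·42 ≡ 43 (mod 53).

43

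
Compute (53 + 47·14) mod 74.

47·14 = 658.
Dividing 658 by 74 gives quotient 8 and remainder 66.
(53 + 66) mod 74 = 45.

45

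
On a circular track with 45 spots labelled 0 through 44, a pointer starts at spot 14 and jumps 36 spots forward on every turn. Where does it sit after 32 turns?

32·36 = 1152.
1152 = 25·45 + 27, so 1152 mod 45 = 27.
(14 + 27) mod 45 = 41.

41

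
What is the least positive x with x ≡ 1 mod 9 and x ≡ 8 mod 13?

73

x ≡ 1 (mod 9) gives x ∈ {1, 10, 19, 28, 37, 46, 55, 64, …}.
The first of these with x mod 13 = 8 is 73.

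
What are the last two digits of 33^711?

Successive squares of 33 mod 100: 33^1≡33, 33^2≡89, 33^4≡21, 33^8≡41, 33^16≡81, 33^32≡61, 33^64≡21, 33^128≡41, 33^256≡81, 33^512≡61.
711 = 1 + 2 + 4 + 64 + 128 + 512, so 33^711 ≡ 33·89·21·21·41·61 ≡ 17 (mod 100).

17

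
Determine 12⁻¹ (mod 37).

12·34 = 408 = 11·37 + 1, so 12⁻¹ ≡ 34 (mod 37).

34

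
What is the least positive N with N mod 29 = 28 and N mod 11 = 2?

57

Since 11·8 ≡ 1 (mod 29), take x = 2 + 11·((28−2)·8 mod 29) = 2 + 11·5 = 57.
Check: 57 mod 29 = 28, 57 mod 11 = 2.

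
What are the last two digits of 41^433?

21

By repeated squaring mod 100: 41^1≡41, 41^2≡81, 41^4≡61, 41^8≡21, 41^16≡41, 41^32≡81, 41^64≡61, 41^128≡21, 41^256≡41.
433 = 1 + 16 + 32 + 128 + 256, so 41^433 ≡ 41·41·81·21·41 ≡ 21 (mod 100).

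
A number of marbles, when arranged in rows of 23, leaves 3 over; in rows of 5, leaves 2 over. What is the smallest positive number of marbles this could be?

x ≡ 2 (mod 5) gives x ∈ {2, 7, 12, 17, 22, 27, 32, 37, …}.
The first of these with x mod 23 = 3 is 72.

72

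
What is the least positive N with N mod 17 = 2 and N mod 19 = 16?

206

x ≡ 2 (mod 17) gives x ∈ {2, 19, 36, 53, 70, 87, 104, 121, …}.
The first of these with x mod 19 = 16 is 206.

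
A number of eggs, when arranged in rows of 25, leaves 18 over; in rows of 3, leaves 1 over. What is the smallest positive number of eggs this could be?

x ≡ 1 (mod 3) gives x ∈ {1, 4, 7, 10, 13, 16, 19, 22, …}.
The first of these with x mod 25 = 18 is 43.

43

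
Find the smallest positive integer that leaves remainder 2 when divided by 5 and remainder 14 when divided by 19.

x ≡ 2 (mod 5) gives x ∈ {2, 7, 12, 17, 22, 27, 32, 37, …}.
The first of these with x mod 19 = 14 is 52.

52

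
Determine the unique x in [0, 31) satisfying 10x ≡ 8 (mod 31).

10⁻¹ ≡ 28 (mod 31) because 10·28 = 280 = 9·31 + 1.
Multiplying both sides by 28: x ≡ 28·8 = 224 ≡ 7 (mod 31).

7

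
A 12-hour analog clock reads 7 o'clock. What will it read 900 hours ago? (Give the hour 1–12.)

900 = 75·12 + 0, so 900 mod 12 = 0.
7 − 0 → 7 on a 12-hour dial.

7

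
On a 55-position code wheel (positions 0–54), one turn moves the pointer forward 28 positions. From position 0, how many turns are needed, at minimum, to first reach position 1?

2

28·2 = 56 = 1·55 + 1, so 28⁻¹ ≡ 2 (mod 55).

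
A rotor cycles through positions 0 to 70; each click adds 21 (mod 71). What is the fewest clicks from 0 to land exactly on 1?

21·44 = 924 = 13·71 + 1, so 21⁻¹ ≡ 44 (mod 71).

44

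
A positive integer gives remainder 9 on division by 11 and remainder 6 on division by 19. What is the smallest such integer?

x ≡ 9 (mod 11) gives x ∈ {9, 20, 31, 42, 53, 64, 75, 86, …}.
The first of these with x mod 19 = 6 is 196.

196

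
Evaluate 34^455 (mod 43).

By repeated squaring mod 43: 34^1≡34, 34^2≡38, 34^4≡25, 34^8≡23, 34^16≡13, 34^32≡40, 34^64≡9, 34^128≡38, 34^256≡25.
Since 455 = 1 + 2 + 4 + 64 + 128 + 256 in binary, 34^455 ≡ 34·38·25·9·38·25 ≡ 37 (mod 43).

37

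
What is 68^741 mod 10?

Powers of 8 mod 10 repeat with period 4: 8, 4, 2, 6.
741 leaves remainder 1 on division by 4, so 68^741 ends in 8.

8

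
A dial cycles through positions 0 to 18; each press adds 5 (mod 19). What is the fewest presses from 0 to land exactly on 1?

19 = 3·5 + 4
5 = 1·4 + 1
4 = 4·1 + 0
Back-substituting gives 5·4 ≡ 1 (mod 19).

4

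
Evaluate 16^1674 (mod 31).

2

Successive squares of 16 mod 31: 16^1≡16, 16^2≡8, 16^4≡2, 16^8≡4, 16^16≡16, 16^32≡8, 16^64≡2, 16^128≡4, 16^256≡16, 16^512≡8, 16^1024≡2.
Since 1674 = 2 + 8 + 128 + 512 + 1024 in binary, 16^1674 ≡ 8·4·4·8·2 ≡ 2 (mod 31).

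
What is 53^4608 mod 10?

1

Last digits of 3^n: 3, 9, 7, 1 (period 4).
4608 mod 4 = 0, so the last digit matches 3^4 = 1.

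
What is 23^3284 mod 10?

1

Powers of 3 mod 10 repeat with period 4: 3, 9, 7, 1.
3284 leaves remainder 0 on division by 4, so 23^3284 ends in 1.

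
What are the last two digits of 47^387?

Square-and-reduce mod 100: 47^1≡47, 47^2≡9, 47^4≡81, 47^8≡61, 47^16≡21, 47^32≡41, 47^64≡81, 47^128≡61, 47^256≡21.
387 = 1 + 2 + 128 + 256, so 47^387 ≡ 47·9·61·21 ≡ 63 (mod 100).

63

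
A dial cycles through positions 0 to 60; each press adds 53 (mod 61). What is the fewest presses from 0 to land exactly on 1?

38

61 = 1·53 + 8
53 = 6·8 + 5
8 = 1·5 + 3
5 = 1·3 + 2
3 = 1·2 + 1
2 = 2·1 + 0
Back-substituting gives 53·38 ≡ 1 (mod 61).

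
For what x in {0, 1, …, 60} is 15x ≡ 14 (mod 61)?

15⁻¹ ≡ 57 (mod 61) because 15·57 = 855 = 14·61 + 1.
Multiplying both sides by 57: x ≡ 57·14 = 798 ≡ 5 (mod 61).

5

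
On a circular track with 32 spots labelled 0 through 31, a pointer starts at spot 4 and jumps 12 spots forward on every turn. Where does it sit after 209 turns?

209·12 = 2508.
2508 = 78·32 + 12, so 2508 mod 32 = 12.
(4 + 12) mod 32 = 16.

16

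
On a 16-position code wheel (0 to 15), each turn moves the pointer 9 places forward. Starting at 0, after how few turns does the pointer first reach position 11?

9⁻¹ ≡ 9 (mod 16) because 9·9 = 81 = 5·16 + 1.
Multiplying both sides by 9: x ≡ 9·11 = 99 ≡ 3 (mod 16).

3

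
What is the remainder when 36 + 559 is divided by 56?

35

559 mod 56 = 55 (since 9·56 = 504).
(36 + 55) mod 56 = 35.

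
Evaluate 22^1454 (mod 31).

7

By repeated squaring mod 31: 22^1≡22, 22^2≡19, 22^4≡20, 22^8≡28, 22^16≡9, 22^32≡19, 22^64≡20, 22^128≡28, 22^256≡9, 22^512≡19, 22^1024≡20.
Since 1454 = 2 + 4 + 8 + 32 + 128 + 256 + 1024 in binary, 22^1454 ≡ 19·20·28·19·28·9·20 ≡ 7 (mod 31).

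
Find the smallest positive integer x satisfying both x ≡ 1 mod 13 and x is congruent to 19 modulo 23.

157

x ≡ 1 (mod 13) gives x ∈ {1, 14, 27, 40, 53, 66, 79, 92, …}.
The first of these with x mod 23 = 19 is 157.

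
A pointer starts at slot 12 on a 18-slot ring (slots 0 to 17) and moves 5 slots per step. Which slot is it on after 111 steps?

9

111·5 = 555.
Dividing 555 by 18 gives quotient 30 and remainder 15.
(12 + 15) mod 18 = 9.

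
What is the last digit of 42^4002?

4

Last digits of 2^n: 2, 4, 8, 6 (period 4).
4002 leaves remainder 2 on division by 4, so 42^4002 ends in 4.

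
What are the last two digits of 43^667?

Square-and-reduce mod 100: 43^1≡43, 43^2≡49, 43^4≡1, 43^8≡1, 43^16≡1, 43^32≡1, 43^64≡1, 43^128≡1, 43^256≡1, 43^512≡1.
667 = 1 + 2 + 8 + 16 + 128 + 512, so 43^667 ≡ 43·49·1·1·1·1 ≡ 7 (mod 100).

07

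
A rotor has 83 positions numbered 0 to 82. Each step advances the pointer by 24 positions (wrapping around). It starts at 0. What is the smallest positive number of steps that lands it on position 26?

The inverse of 24 mod 83 is 45 (since 24·45 = 1080 ≡ 1).
So x ≡ 45·26 = 1170 ≡ 8 (mod 83).
Check: 24·8 = 192 = 2·83 + 26.

8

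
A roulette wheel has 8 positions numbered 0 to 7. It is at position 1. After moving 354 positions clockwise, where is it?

354 − 44·8 = 2, so 354 ≡ 2 (mod 8).
(1 + 2) mod 8 = 3.

3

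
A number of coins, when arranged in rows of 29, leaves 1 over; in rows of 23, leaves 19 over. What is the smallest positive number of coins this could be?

x ≡ 19 (mod 23) gives x ∈ {19, 42, 65, 88}.
The first of these with x mod 29 = 1 is 88.

88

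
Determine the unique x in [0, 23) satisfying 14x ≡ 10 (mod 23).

4

14⁻¹ ≡ 5 (mod 23) because 14·5 = 70 = 3·23 + 1.
So x ≡ 5·10 = 50 ≡ 4 (mod 23).
Check: 14·4 = 56 = 2·23 + 10.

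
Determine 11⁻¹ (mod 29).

11·8 = 88 = 3·29 + 1, so 11⁻¹ ≡ 8 (mod 29).

8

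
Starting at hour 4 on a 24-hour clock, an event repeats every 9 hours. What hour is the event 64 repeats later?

64·9 = 576.
Dividing 576 by 24 gives quotient 24 and remainder 0.
(4 + 0) mod 24 = 4.

4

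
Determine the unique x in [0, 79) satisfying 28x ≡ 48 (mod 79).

The inverse of 28 mod 79 is 48 (since 28·48 = 1344 ≡ 1).
Multiplying both sides by 48: x ≡ 48·48 = 2304 ≡ 13 (mod 79).

13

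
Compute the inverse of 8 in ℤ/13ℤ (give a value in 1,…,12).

13 = 1·8 + 5
8 = 1·5 + 3
5 = 1·3 + 2
3 = 1·2 + 1
2 = 2·1 + 0
Back-substituting gives 8·5 ≡ 1 (mod 13).

5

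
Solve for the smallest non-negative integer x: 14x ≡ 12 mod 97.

84

The inverse of 14 mod 97 is 7 (since 14·7 = 98 ≡ 1).
Multiplying both sides by 7: x ≡ 7·12 = 84 ≡ 84 (mod 97).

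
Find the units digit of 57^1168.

Powers of 7 mod 10 repeat with period 4: 7, 9, 3, 1.
1168 mod 4 = 0, so the last digit matches 7^4 = 1.

1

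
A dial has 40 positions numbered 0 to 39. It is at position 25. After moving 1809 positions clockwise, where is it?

34

Dividing 1809 by 40 gives quotient 45 and remainder 9.
(25 + 9) mod 40 = 34.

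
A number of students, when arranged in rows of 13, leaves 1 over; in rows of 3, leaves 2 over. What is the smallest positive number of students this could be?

14

x ≡ 2 (mod 3) gives x ∈ {2, 5, 8, 11, 14}.
The first of these with x mod 13 = 1 is 14.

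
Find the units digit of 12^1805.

Powers of 2 mod 10 repeat with period 4: 2, 4, 8, 6.
1805 leaves remainder 1 on division by 4, so 12^1805 ends in 2.

2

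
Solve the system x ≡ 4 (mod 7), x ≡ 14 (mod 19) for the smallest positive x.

109

Since 19·3 ≡ 1 (mod 7), take x = 14 + 19·((4−14)·3 mod 7) = 14 + 19·5 = 109.
Check: 109 mod 7 = 4, 109 mod 19 = 14.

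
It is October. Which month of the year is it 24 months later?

October

24 = 2·12 + 0, so 24 mod 12 = 0.
October + 0 months → October.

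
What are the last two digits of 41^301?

Square-and-reduce mod 100: 41^1≡41, 41^2≡81, 41^4≡61, 41^8≡21, 41^16≡41, 41^32≡81, 41^64≡61, 41^128≡21, 41^256≡41.
Since 301 = 1 + 4 + 8 + 32 + 256 in binary, 41^301 ≡ 41·61·21·81·41 ≡ 41 (mod 100).

41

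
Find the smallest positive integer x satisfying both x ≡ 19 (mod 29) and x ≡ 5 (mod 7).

x ≡ 5 (mod 7) gives x ∈ {5, 12, 19}.
The first of these with x mod 29 = 19 is 19.

19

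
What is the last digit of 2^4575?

8

The units digit of 2^n cycles with period 4: 2, 4, 8, 6, …
4575 leaves remainder 3 on division by 4, so 2^4575 ends in 8.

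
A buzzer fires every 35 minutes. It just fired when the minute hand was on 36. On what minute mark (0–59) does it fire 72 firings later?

36

72·35 = 2520.
2520 mod 60 = 0 (since 42·60 = 2520).
(36 + 0) mod 60 = 36.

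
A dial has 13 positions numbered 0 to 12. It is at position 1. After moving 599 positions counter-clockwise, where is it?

599 mod 13 = 1 (since 46·13 = 598).
(1 − 1) mod 13 = 0.

0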